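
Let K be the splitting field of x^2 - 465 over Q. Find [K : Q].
[K : Q] = 2

f(x) = x^2 - 465 factors as (x - √465)(x + √465). The splitting field is K = Q(√465). Since 465 is squarefree and > 1, it is not a perfect square, so x^2 - 465 is irreducible over Q and [Q(√465) : Q] = 2. Hence [K : Q] = 2.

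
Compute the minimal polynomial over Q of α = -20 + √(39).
m_α(x) = x^2 + 40x + 361

From α + 20 = √(39), squaring gives (α + 20)^2 = 39, i.e. α^2 + 40α + 400 = 39, so α^2 + 40α + 361 = 0. The discriminant of x^2 + 40x + 361 is (40)^2 - 4·(361) = 1600 - 1444 = 156, and 4·(39) is not a perfect square in Q since 39 is squarefree and ≠ 1. Hence x^2 + 40x + 361 is irreducible over Q and is the minimal polynomial of α.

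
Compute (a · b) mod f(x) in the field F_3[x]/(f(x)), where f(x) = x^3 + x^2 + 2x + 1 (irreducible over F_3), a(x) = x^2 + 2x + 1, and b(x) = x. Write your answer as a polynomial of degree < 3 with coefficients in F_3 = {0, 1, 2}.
a · b ≡ x^2 + 2x + 2 (mod f(x))

Multiply in F_3[x]: a(x)·b(x) = (x^2 + 2x + 1)·(x) = x^3 + 2x^2 + x. This has degree ≥ 3, so divide by f(x) over F_3: x^3 + 2x^2 + x = (1)·(x^3 + x^2 + 2x + 1) + (x^2 + 2x + 2). Hence a·b ≡ x^2 + 2x + 2 (mod f). (F_3[x]/(f) is a field with 3^3 = 27 elements since f is irreducible of degree 3.)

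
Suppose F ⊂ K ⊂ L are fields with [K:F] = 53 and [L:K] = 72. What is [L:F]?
[L:F] = 3816

The tower law says that for any tower of field extensions F ⊂ K ⊂ L with finite degrees, [L:F] = [L:K] · [K:F]. Here this gives [L:F] = 72 · 53 = 3816.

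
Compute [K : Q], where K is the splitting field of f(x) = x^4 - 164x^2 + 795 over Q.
[K : Q] = 4

Solving the quadratic in x^2: x^2 = (164 ± √(164^2 - 4·795))/2 = (164 ± √23716)/2 = (164 ± 154)/2, giving x^2 = 5 or x^2 = 159. So f(x) = (x^2 - 5)(x^2 - 159) and the roots of f are ±√5, ±√159. Hence the splitting field is K = Q(√5, √159). Since 5 and 159 are distinct squarefree integers > 1, their product 795 is not a perfect square, so √159 ∉ Q(√5). By the tower law [K:Q] = [Q(√5,√159):Q(√5)] · [Q(√5):Q] = 2 · 2 = 4.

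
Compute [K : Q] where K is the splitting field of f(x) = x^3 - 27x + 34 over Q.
[K : Q] = 6

By the rational root test, any rational root of the monic integer polynomial f(x) = x^3 - 27x + 34 must be an integer dividing the constant term 34, i.e. one of ±{1, 2, 17, 34}. Evaluating: f(1) = 8, f(-1) = 60, f(2) = -12, f(-2) = 80, f(17) = 4488, f(-17) = -4420, f(34) = 38420, f(-34) = -38352; none is 0, so f has no rational root and is therefore irreducible over Q (a cubic with no linear factor over a field is irreducible). For an irreducible cubic, the Galois group is A_3 or S_3 according as the discriminant disc(f) = -4a^3 - 27b^2 = -4·(-27)^3 - 27·(34)^2 = 47520 is or is not a square in Q. Here disc(f) = 47520 is not a perfect square in Q, so the Galois group of f over Q is not contained in A_3 and must be all of S_3. The splitting field has degree |S_3| = 6 over Q, so [K : Q] = 6.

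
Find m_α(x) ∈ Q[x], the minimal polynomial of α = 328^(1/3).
m_α(x) = x^3 - 328

α satisfies α^3 = 328, so x^3 - 328 annihilates α. By the rational root test, a rational root p/q (in lowest terms) of x^3 - 328 would satisfy p^3 = 328 q^3, forcing q = 1 and p^3 = 328; but 328 is not a perfect cube, contradiction. A monic cubic over Q with no rational root is irreducible (any nontrivial factorization would include a linear factor). Hence x^3 - 328 is the minimal polynomial of α, and in particular [Q(α):Q] = 3.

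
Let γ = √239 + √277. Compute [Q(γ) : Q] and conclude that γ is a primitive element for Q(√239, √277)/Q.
[Q(γ) : Q] = 4 (equivalently, Q(γ) = Q(√239, √277))

Obviously Q(γ) ⊆ Q(√239, √277), and [Q(√239, √277):Q] = 4 (since 239, 277 are distinct squarefree integers > 1 with 66203 not a perfect square). To show equality we compute the minimal polynomial of γ. From γ = √239 + √277: γ^2 = 239 + 2√(66203) + 277 = 516 + 2√(66203), so γ^2 - 516 = 2√(66203); squaring, (γ^2 - 516)^2 = 4·66203, i.e. γ^4 - 1032γ^2 + 266256 - 264812 = 0, i.e. γ^4 - 1032γ^2 + 1444 = 0. So γ is a root of x^4 - 1032x^2 + 1444. This polynomial is irreducible over Q: it has no rational root (each ±√239 ± √277 is irrational), and any factorization into two quadratics over Q would force √(66203) ∈ Q (pairing opposite roots) or √239, √277 ∈ Q (other pairings), all impossible. Hence [Q(γ):Q] = 4 = [Q(√239, √277):Q], so Q(γ) = Q(√239, √277).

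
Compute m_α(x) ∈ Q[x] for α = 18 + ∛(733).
m_α(x) = x^3 - 54x^2 + 972x - 6565

Set β = α - 18 = ∛(733), so β^3 = 733. Then (α - 18)^3 - 733 = 0, i.e. α is a root of g(x) = (x - 18)^3 - 733 = x^3 - 54x^2 + 972x - 6565. Since g(x) = h(x - 18) where h(x) = x^3 - 733, and h is irreducible over Q (because 733 is not a perfect cube, so h has no rational root, and a monic cubic with no rational root is irreducible), g is also irreducible (irreducibility is preserved under the substitution x → x - 18). Hence m_α(x) = x^3 - 54x^2 + 972x - 6565.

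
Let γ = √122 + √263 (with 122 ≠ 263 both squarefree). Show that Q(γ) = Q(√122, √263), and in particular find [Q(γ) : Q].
[Q(γ) : Q] = 4 (equivalently, Q(γ) = Q(√122, √263))

Obviously Q(γ) ⊆ Q(√122, √263), and [Q(√122, √263):Q] = 4 (since 122, 263 are distinct squarefree integers > 1 with 32086 not a perfect square). To show equality we compute the minimal polynomial of γ. From γ = √122 + √263: γ^2 = 122 + 2√(32086) + 263 = 385 + 2√(32086), so γ^2 - 385 = 2√(32086); squaring, (γ^2 - 385)^2 = 4·32086, i.e. γ^4 - 770γ^2 + 148225 - 128344 = 0, i.e. γ^4 - 770γ^2 + 19881 = 0. So γ is a root of x^4 - 770x^2 + 19881. This polynomial is irreducible over Q: it has no rational root (each ±√122 ± √263 is irrational), and any factorization into two quadratics over Q would force √(32086) ∈ Q (pairing opposite roots) or √122, √263 ∈ Q (other pairings), all impossible. Hence [Q(γ):Q] = 4 = [Q(√122, √263):Q], so Q(γ) = Q(√122, √263).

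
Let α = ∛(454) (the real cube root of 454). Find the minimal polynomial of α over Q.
m_α(x) = x^3 - 454

α satisfies α^3 = 454, so x^3 - 454 annihilates α. By the rational root test, a rational root p/q (in lowest terms) of x^3 - 454 would satisfy p^3 = 454 q^3, forcing q = 1 and p^3 = 454; but 454 is not a perfect cube, contradiction. A monic cubic over Q with no rational root is irreducible (any nontrivial factorization would include a linear factor). Hence x^3 - 454 is the minimal polynomial of α, and in particular [Q(α):Q] = 3.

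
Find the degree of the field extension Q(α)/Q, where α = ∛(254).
[Q(α):Q] = 3

The minimal polynomial of α is x^3 - 254, irreducible over Q since 254 is not a perfect cube (so x^3 - 254 has no rational root). Hence [Q(α):Q] = deg(m_α) = 3.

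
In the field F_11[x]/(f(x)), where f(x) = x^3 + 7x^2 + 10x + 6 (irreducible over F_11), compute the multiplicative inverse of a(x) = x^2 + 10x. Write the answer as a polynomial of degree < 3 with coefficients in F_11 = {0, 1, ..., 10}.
a(x)^(-1) ≡ 7x^2 + 10x (mod f(x))

Since f is irreducible over F_11, F_11[x]/(f) is a field and a(x) ≠ 0 has an inverse. Apply the extended Euclidean algorithm to f(x) and a(x) in F_11[x]: f(x) = (x + 8)·a(x) + (7x + 6);  a(x) = (8x + 4)·(7x + 6) + (9). The last nonzero remainder is the constant 9 = gcd(f, a) in F_11. Back-substituting through the division chain expresses 9 = s(x)·a(x) + t(x)·f(x) with s(x) ≡ 8x^2 + 2x (mod f), so (8x^2 + 2x)·a(x) ≡ 9 (mod f). Multiplying by 9^(-1) ≡ 5 in F_11 gives a(x)^(-1) ≡ 5·(8x^2 + 2x) ≡ 7x^2 + 10x (mod f). Check: (x^2 + 10x)·(7x^2 + 10x) = 7x^4 + 3x^3 + x^2 ≡ 1 (mod x^3 + 7x^2 + 10x + 6).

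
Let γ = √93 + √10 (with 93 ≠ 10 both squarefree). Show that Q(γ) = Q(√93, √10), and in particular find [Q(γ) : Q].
[Q(γ) : Q] = 4 (equivalently, Q(γ) = Q(√93, √10))

Obviously Q(γ) ⊆ Q(√93, √10), and [Q(√93, √10):Q] = 4 (since 93, 10 are distinct squarefree integers > 1 with 930 not a perfect square). To show equality we compute the minimal polynomial of γ. From γ = √93 + √10: γ^2 = 93 + 2√(930) + 10 = 103 + 2√(930), so γ^2 - 103 = 2√(930); squaring, (γ^2 - 103)^2 = 4·930, i.e. γ^4 - 206γ^2 + 10609 - 3720 = 0, i.e. γ^4 - 206γ^2 + 6889 = 0. So γ is a root of x^4 - 206x^2 + 6889. This polynomial is irreducible over Q: it has no rational root (each ±√93 ± √10 is irrational), and any factorization into two quadratics over Q would force √(930) ∈ Q (pairing opposite roots) or √93, √10 ∈ Q (other pairings), all impossible. Hence [Q(γ):Q] = 4 = [Q(√93, √10):Q], so Q(γ) = Q(√93, √10).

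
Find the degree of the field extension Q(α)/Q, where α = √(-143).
[Q(α):Q] = 2

[Q(α):Q] equals the degree of the minimal polynomial of α. Here α^2 = -143 and x^2 + 143 is irreducible (d = -143 is squarefree, ≠ 1, hence not a square), so deg(m_α) = 2. Thus [Q(α):Q] = 2.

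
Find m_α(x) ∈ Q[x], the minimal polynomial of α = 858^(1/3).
m_α(x) = x^3 - 858

α satisfies α^3 = 858, so x^3 - 858 annihilates α. By the rational root test, a rational root p/q (in lowest terms) of x^3 - 858 would satisfy p^3 = 858 q^3, forcing q = 1 and p^3 = 858; but 858 is not a perfect cube, contradiction. A monic cubic over Q with no rational root is irreducible (any nontrivial factorization would include a linear factor). Hence x^3 - 858 is the minimal polynomial of α, and in particular [Q(α):Q] = 3.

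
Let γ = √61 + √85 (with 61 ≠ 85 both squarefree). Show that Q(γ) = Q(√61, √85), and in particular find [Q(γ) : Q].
[Q(γ) : Q] = 4 (equivalently, Q(γ) = Q(√61, √85))

Obviously Q(γ) ⊆ Q(√61, √85), and [Q(√61, √85):Q] = 4 (since 61, 85 are distinct squarefree integers > 1 with 5185 not a perfect square). To show equality we compute the minimal polynomial of γ. From γ = √61 + √85: γ^2 = 61 + 2√(5185) + 85 = 146 + 2√(5185), so γ^2 - 146 = 2√(5185); squaring, (γ^2 - 146)^2 = 4·5185, i.e. γ^4 - 292γ^2 + 21316 - 20740 = 0, i.e. γ^4 - 292γ^2 + 576 = 0. So γ is a root of x^4 - 292x^2 + 576. This polynomial is irreducible over Q: it has no rational root (each ±√61 ± √85 is irrational), and any factorization into two quadratics over Q would force √(5185) ∈ Q (pairing opposite roots) or √61, √85 ∈ Q (other pairings), all impossible. Hence [Q(γ):Q] = 4 = [Q(√61, √85):Q], so Q(γ) = Q(√61, √85).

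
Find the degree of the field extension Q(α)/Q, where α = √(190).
[Q(α):Q] = 2

[Q(α):Q] equals the degree of the minimal polynomial of α. Here α^2 = 190 and x^2 - 190 is irreducible (d = 190 is squarefree, ≠ 1, hence not a square), so deg(m_α) = 2. Thus [Q(α):Q] = 2.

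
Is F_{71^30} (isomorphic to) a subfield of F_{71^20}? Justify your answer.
No: F_{71^30} is not a subfield of F_{71^20}

F_{p^m} embeds in F_{p^n} iff m | n. Here 30 ∤ 20 (since 20 = 0·30 + 20 with remainder 20 ≠ 0), so F_{71^30} is not a subfield of F_{71^20}. Equivalently: if it were, the tower law would give 30 = [F_{71^30}:F_71] dividing [F_{71^20}:F_71] = 20, contradiction.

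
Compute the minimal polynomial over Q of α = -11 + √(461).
m_α(x) = x^2 + 22x - 340

From α + 11 = √(461), squaring gives (α + 11)^2 = 461, i.e. α^2 + 22α + 121 = 461, so α^2 + 22α - 340 = 0. The discriminant of x^2 + 22x - 340 is (22)^2 - 4·(-340) = 484 + 1360 = 1844, and 4·(461) is not a perfect square in Q since 461 is squarefree and ≠ 1. Hence x^2 + 22x - 340 is irreducible over Q and is the minimal polynomial of α.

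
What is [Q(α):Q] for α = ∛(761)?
[Q(α):Q] = 3

The minimal polynomial of α is x^3 - 761, irreducible over Q since 761 is not a perfect cube (so x^3 - 761 has no rational root). Hence [Q(α):Q] = deg(m_α) = 3.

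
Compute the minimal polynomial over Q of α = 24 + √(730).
m_α(x) = x^2 - 48x - 154

From α - 24 = √(730), squaring gives (α - 24)^2 = 730, i.e. α^2 - 48α + 576 = 730, so α^2 - 48α - 154 = 0. The discriminant of x^2 - 48x - 154 is (-48)^2 - 4·(-154) = 2304 + 616 = 2920, and 4·(730) is not a perfect square in Q since 730 is squarefree and ≠ 1. Hence x^2 - 48x - 154 is irreducible over Q and is the minimal polynomial of α.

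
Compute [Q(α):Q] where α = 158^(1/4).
[Q(α):Q] = 4

α is a root of x^4 - 158. By Eisenstein's criterion at the prime p = 2 (which divides the constant term 158 but p^2 = 4 does not, since 158 is squarefree), x^4 - 158 is irreducible over Q. Hence [Q(α):Q] = 4.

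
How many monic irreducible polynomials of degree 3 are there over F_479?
There are 36633920 monic irreducible polynomials of degree 3 over F_479

Each element of F_{479^3} that lies in no proper subfield is a root of exactly one monic irreducible of degree 3 over F_479, and each such polynomial has 3 distinct roots in F_{479^3}. By Möbius inversion the count is N_479(3) = (1/3) Σ_{d|3} μ(3/d) · 479^d = (1/3)(μ(3)·479^1 + μ(1)·479^3) = 109901760/3 = 36633920.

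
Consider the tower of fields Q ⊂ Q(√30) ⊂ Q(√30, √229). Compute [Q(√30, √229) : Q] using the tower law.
[Q(√30, √229) : Q] = 4

[Q(√30):Q] = 2 (min poly x^2 - 30, irreducible since 30 is squarefree > 1). For the top step, suppose √229 ∈ Q(√30), say √229 = c + d√30 with c, d ∈ Q. Squaring: 229 = c^2 + 30d^2 + 2cd√30. Since √30 ∉ Q this forces 2cd = 0. If d = 0 then √229 = c ∈ Q, contradicting 229 squarefree > 1. If c = 0 then 229 = 30d^2, so 30·229 = (30d)^2 is a perfect square in Q — but 30·229 = 6870 is not a perfect square (since 30 and 229 are distinct squarefree integers). Contradiction. Hence √229 ∉ Q(√30), so x^2 - 229 stays irreducible over Q(√30) and [Q(√30, √229) : Q(√30)] = 2. By the tower law, [Q(√30, √229) : Q] = 2 · 2 = 4.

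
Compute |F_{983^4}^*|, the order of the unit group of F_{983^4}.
|F_{983^4}^*| = 933714431520

F_{983^4} has 983^4 = 933714431521 elements; its multiplicative group consists of all nonzero elements, so |F_{983^4}^*| = 933714431521 - 1 = 933714431520. (It is cyclic since any finite subgroup of the multiplicative group of a field is cyclic.)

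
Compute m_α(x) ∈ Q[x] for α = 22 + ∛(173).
m_α(x) = x^3 - 66x^2 + 1452x - 10821

Set β = α - 22 = ∛(173), so β^3 = 173. Then (α - 22)^3 - 173 = 0, i.e. α is a root of g(x) = (x - 22)^3 - 173 = x^3 - 66x^2 + 1452x - 10821. Since g(x) = h(x - 22) where h(x) = x^3 - 173, and h is irreducible over Q (because 173 is not a perfect cube, so h has no rational root, and a monic cubic with no rational root is irreducible), g is also irreducible (irreducibility is preserved under the substitution x → x - 22). Hence m_α(x) = x^3 - 66x^2 + 1452x - 10821.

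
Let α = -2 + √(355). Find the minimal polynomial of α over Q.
m_α(x) = x^2 + 4x - 351

From α + 2 = √(355), squaring gives (α + 2)^2 = 355, i.e. α^2 + 4α + 4 = 355, so α^2 + 4α - 351 = 0. The discriminant of x^2 + 4x - 351 is (4)^2 - 4·(-351) = 16 + 1404 = 1420, and 4·(355) is not a perfect square in Q since 355 is squarefree and ≠ 1. Hence x^2 + 4x - 351 is irreducible over Q and is the minimal polynomial of α.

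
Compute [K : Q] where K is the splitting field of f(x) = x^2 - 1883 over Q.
[K : Q] = 2

f(x) = x^2 - 1883 factors as (x - √1883)(x + √1883). The splitting field is K = Q(√1883). Since 1883 is squarefree and > 1, it is not a perfect square, so x^2 - 1883 is irreducible over Q and [Q(√1883) : Q] = 2. Hence [K : Q] = 2.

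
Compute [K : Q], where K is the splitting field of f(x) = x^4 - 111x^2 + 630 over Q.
[K : Q] = 4

Solving the quadratic in x^2: x^2 = (111 ± √(111^2 - 4·630))/2 = (111 ± √9801)/2 = (111 ± 99)/2, giving x^2 = 105 or x^2 = 6. So f(x) = (x^2 - 105)(x^2 - 6) and the roots of f are ±√105, ±√6. Hence the splitting field is K = Q(√105, √6). Since 105 and 6 are distinct squarefree integers > 1, their product 630 is not a perfect square, so √6 ∉ Q(√105). By the tower law [K:Q] = [Q(√105,√6):Q(√105)] · [Q(√105):Q] = 2 · 2 = 4.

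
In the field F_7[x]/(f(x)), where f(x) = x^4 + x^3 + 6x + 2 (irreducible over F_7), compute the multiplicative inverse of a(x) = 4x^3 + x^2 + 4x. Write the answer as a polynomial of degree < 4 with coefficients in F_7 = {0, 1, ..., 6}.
a(x)^(-1) ≡ 4x^3 + 2x^2 + 4x + 6 (mod f(x))

Since f is irreducible over F_7, F_7[x]/(f) is a field and a(x) ≠ 0 has an inverse. Apply the extended Euclidean algorithm to f(x) and a(x) in F_7[x]: f(x) = (2x + 5)·a(x) + (x^2 + 2);  a(x) = (4x + 1)·(x^2 + 2) + (3x + 5);  (x^2 + 2) = (5x + 1)·(3x + 5) + (4). The last nonzero remainder is the constant 4 = gcd(f, a) in F_7. Back-substituting through the division chain expresses 4 = s(x)·a(x) + t(x)·f(x) with s(x) ≡ 2x^3 + x^2 + 2x + 3 (mod f), so (2x^3 + x^2 + 2x + 3)·a(x) ≡ 4 (mod f). Multiplying by 4^(-1) ≡ 2 in F_7 gives a(x)^(-1) ≡ 2·(2x^3 + x^2 + 2x + 3) ≡ 4x^3 + 2x^2 + 4x + 6 (mod f). Check: (4x^3 + x^2 + 4x)·(4x^3 + 2x^2 + 4x + 6) = 2x^6 + 5x^5 + 6x^4 + x^3 + x^2 + 3x ≡ 1 (mod x^4 + x^3 + 6x + 2).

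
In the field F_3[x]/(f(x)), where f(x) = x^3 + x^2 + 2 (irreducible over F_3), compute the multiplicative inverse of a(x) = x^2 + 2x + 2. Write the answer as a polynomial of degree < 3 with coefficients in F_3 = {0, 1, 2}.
a(x)^(-1) ≡ 2x + 1 (mod f(x))

Since f is irreducible over F_3, F_3[x]/(f) is a field and a(x) ≠ 0 has an inverse. Apply the extended Euclidean algorithm to f(x) and a(x) in F_3[x]: f(x) = (x + 2)·a(x) + (1). The last nonzero remainder is the constant 1 = gcd(f, a) in F_3. Back-substituting through the division chain expresses 1 = s(x)·a(x) + t(x)·f(x) with s(x) ≡ 2x + 1 (mod f), so a(x)^(-1) ≡ s(x) = 2x + 1 (mod f). Check: (x^2 + 2x + 2)·(2x + 1) = 2x^3 + 2x^2 + 2 ≡ 1 (mod x^3 + x^2 + 2).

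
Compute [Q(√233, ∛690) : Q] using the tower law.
[Q(√233, ∛690) : Q] = 6

Let L = Q(√233, ∛690). Since Q(√233) ⊂ L and [Q(√233):Q] = 2, the tower law gives 2 | [L:Q]. Likewise Q(∛690) ⊂ L with [Q(∛690):Q] = 3 (because 690 is not a perfect cube), so 3 | [L:Q]. As gcd(2,3) = 1, [L:Q] is divisible by 6. Conversely L is generated over Q by √233 and ∛690, so [L:Q] ≤ 2·3 = 6. Therefore [Q(√233, ∛690) : Q] = 6.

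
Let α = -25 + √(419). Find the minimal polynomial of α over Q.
m_α(x) = x^2 + 50x + 206

From α + 25 = √(419), squaring gives (α + 25)^2 = 419, i.e. α^2 + 50α + 625 = 419, so α^2 + 50α + 206 = 0. The discriminant of x^2 + 50x + 206 is (50)^2 - 4·(206) = 2500 - 824 = 1676, and 4·(419) is not a perfect square in Q since 419 is squarefree and ≠ 1. Hence x^2 + 50x + 206 is irreducible over Q and is the minimal polynomial of α.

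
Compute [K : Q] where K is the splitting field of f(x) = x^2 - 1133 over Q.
[K : Q] = 2

f(x) = x^2 - 1133 factors as (x - √1133)(x + √1133). The splitting field is K = Q(√1133). Since 1133 is squarefree and > 1, it is not a perfect square, so x^2 - 1133 is irreducible over Q and [Q(√1133) : Q] = 2. Hence [K : Q] = 2.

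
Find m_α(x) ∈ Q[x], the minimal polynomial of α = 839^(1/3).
m_α(x) = x^3 - 839

α satisfies α^3 = 839, so x^3 - 839 annihilates α. By the rational root test, a rational root p/q (in lowest terms) of x^3 - 839 would satisfy p^3 = 839 q^3, forcing q = 1 and p^3 = 839; but 839 is not a perfect cube, contradiction. A monic cubic over Q with no rational root is irreducible (any nontrivial factorization would include a linear factor). Hence x^3 - 839 is the minimal polynomial of α, and in particular [Q(α):Q] = 3.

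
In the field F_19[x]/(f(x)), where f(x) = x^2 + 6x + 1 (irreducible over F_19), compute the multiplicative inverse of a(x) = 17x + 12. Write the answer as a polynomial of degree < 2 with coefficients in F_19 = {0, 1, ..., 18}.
a(x)^(-1) ≡ 3x + 17 (mod f(x))

Since f is irreducible over F_19, F_19[x]/(f) is a field and a(x) ≠ 0 has an inverse. Apply the extended Euclidean algorithm to f(x) and a(x) in F_19[x]: f(x) = (9x + 13)·a(x) + (16). The last nonzero remainder is the constant 16 = gcd(f, a) in F_19. Back-substituting through the division chain expresses 16 = s(x)·a(x) + t(x)·f(x) with s(x) ≡ 10x + 6 (mod f), so (10x + 6)·a(x) ≡ 16 (mod f). Multiplying by 16^(-1) ≡ 6 in F_19 gives a(x)^(-1) ≡ 6·(10x + 6) ≡ 3x + 17 (mod f). Check: (17x + 12)·(3x + 17) = 13x^2 + 2x + 14 ≡ 1 (mod x^2 + 6x + 1).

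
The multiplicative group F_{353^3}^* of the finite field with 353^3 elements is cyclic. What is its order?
|F_{353^3}^*| = 43986976

F_{353^3} has 353^3 = 43986977 elements; its multiplicative group consists of all nonzero elements, so |F_{353^3}^*| = 43986977 - 1 = 43986976. (It is cyclic since any finite subgroup of the multiplicative group of a field is cyclic.)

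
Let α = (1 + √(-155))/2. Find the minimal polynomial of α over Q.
m_α(x) = x^2 - x + 39

From 2α - 1 = √(-155), squaring gives (2α - 1)^2 = -155, i.e. 4α^2 - 4α + 1 = -155, so α^2 - α + (1 + 155)/4 = 0. Since -155 ≡ 1 (mod 4), (1 + 155)/4 = 39 ∈ Z. The polynomial x^2 - x + 39 has discriminant 1 - 4·(39) = -155, which is not a perfect square in Q (d = -155 is squarefree and ≠ 1), so x^2 - x + 39 is irreducible over Q. It is the minimal polynomial of α.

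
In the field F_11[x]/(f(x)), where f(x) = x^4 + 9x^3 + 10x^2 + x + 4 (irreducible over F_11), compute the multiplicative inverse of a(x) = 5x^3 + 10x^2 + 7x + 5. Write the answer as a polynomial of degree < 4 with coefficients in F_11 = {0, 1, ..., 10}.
a(x)^(-1) ≡ 5x^3 + 9x^2 + 9 (mod f(x))

Since f is irreducible over F_11, F_11[x]/(f) is a field and a(x) ≠ 0 has an inverse. Apply the extended Euclidean algorithm to f(x) and a(x) in F_11[x]: f(x) = (9x + 8)·a(x) + (10x^2 + 10x + 8);  a(x) = (6x + 6)·(10x^2 + 10x + 8) + (9x + 1);  (10x^2 + 10x + 8) = (6x + 9)·(9x + 1) + (10). The last nonzero remainder is the constant 10 = gcd(f, a) in F_11. Back-substituting through the division chain expresses 10 = s(x)·a(x) + t(x)·f(x) with s(x) ≡ 6x^3 + 2x^2 + 2 (mod f), so (6x^3 + 2x^2 + 2)·a(x) ≡ 10 (mod f). Multiplying by 10^(-1) ≡ 10 in F_11 gives a(x)^(-1) ≡ 10·(6x^3 + 2x^2 + 2) ≡ 5x^3 + 9x^2 + 9 (mod f). Check: (5x^3 + 10x^2 + 7x + 5)·(5x^3 + 9x^2 + 9) = 3x^6 + 7x^5 + 4x^4 + x^3 + 3x^2 + 8x + 1 ≡ 1 (mod x^4 + 9x^3 + 10x^2 + x + 4).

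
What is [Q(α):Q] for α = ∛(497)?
[Q(α):Q] = 3

The minimal polynomial of α is x^3 - 497, irreducible over Q since 497 is not a perfect cube (so x^3 - 497 has no rational root). Hence [Q(α):Q] = deg(m_α) = 3.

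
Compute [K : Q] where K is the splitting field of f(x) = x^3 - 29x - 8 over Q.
[K : Q] = 6

By the rational root test, any rational root of the monic integer polynomial f(x) = x^3 - 29x - 8 must be an integer dividing the constant term -8, i.e. one of ±{1, 2, 4, 8}. Evaluating: f(1) = -36, f(-1) = 20, f(2) = -58, f(-2) = 42, f(4) = -60, f(-4) = 44, f(8) = 272, f(-8) = -288; none is 0, so f has no rational root and is therefore irreducible over Q (a cubic with no linear factor over a field is irreducible). For an irreducible cubic, the Galois group is A_3 or S_3 according as the discriminant disc(f) = -4a^3 - 27b^2 = -4·(-29)^3 - 27·(-8)^2 = 95828 is or is not a square in Q. Here disc(f) = 95828 is not a perfect square in Q, so the Galois group of f over Q is not contained in A_3 and must be all of S_3. The splitting field has degree |S_3| = 6 over Q, so [K : Q] = 6.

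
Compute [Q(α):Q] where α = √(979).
[Q(α):Q] = 2

[Q(α):Q] equals the degree of the minimal polynomial of α. Here α^2 = 979 and x^2 - 979 is irreducible (d = 979 is squarefree, ≠ 1, hence not a square), so deg(m_α) = 2. Thus [Q(α):Q] = 2.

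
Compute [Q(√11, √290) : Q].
[Q(√11, √290) : Q] = 4

[Q(√11):Q] = 2 (min poly x^2 - 11, irreducible since 11 is squarefree > 1). For the top step, suppose √290 ∈ Q(√11), say √290 = c + d√11 with c, d ∈ Q. Squaring: 290 = c^2 + 11d^2 + 2cd√11. Since √11 ∉ Q this forces 2cd = 0. If d = 0 then √290 = c ∈ Q, contradicting 290 squarefree > 1. If c = 0 then 290 = 11d^2, so 11·290 = (11d)^2 is a perfect square in Q — but 11·290 = 3190 is not a perfect square (since 11 and 290 are distinct squarefree integers). Contradiction. Hence √290 ∉ Q(√11), so x^2 - 290 stays irreducible over Q(√11) and [Q(√11, √290) : Q(√11)] = 2. By the tower law, [Q(√11, √290) : Q] = 2 · 2 = 4.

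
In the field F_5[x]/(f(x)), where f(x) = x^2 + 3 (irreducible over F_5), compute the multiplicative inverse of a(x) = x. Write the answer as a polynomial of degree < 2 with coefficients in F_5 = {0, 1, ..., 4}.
a(x)^(-1) ≡ 3x (mod f(x))

Since f is irreducible over F_5, F_5[x]/(f) is a field and a(x) ≠ 0 has an inverse. Apply the extended Euclidean algorithm to f(x) and a(x) in F_5[x]: f(x) = (x)·a(x) + (3). The last nonzero remainder is the constant 3 = gcd(f, a) in F_5. Back-substituting through the division chain expresses 3 = s(x)·a(x) + t(x)·f(x) with s(x) ≡ 4x (mod f), so (4x)·a(x) ≡ 3 (mod f). Multiplying by 3^(-1) ≡ 2 in F_5 gives a(x)^(-1) ≡ 2·(4x) ≡ 3x (mod f). Check: (x)·(3x) = 3x^2 ≡ 1 (mod x^2 + 3).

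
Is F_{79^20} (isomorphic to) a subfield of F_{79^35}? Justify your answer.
No: F_{79^20} is not a subfield of F_{79^35}

F_{p^m} embeds in F_{p^n} iff m | n. Here 20 ∤ 35 (since 35 = 1·20 + 15 with remainder 15 ≠ 0), so F_{79^20} is not a subfield of F_{79^35}. Equivalently: if it were, the tower law would give 20 = [F_{79^20}:F_79] dividing [F_{79^35}:F_79] = 35, contradiction.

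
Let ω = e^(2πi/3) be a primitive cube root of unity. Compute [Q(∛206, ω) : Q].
[Q(∛206, ω) : Q] = 6

[Q(∛206):Q] = 3 (min poly x^3 - 206, irreducible since 206 is not a perfect cube). [Q(ω):Q] = 2 (min poly x^2 + x + 1). Since Q(∛206) ⊂ R and ω ∉ R, we have ω ∉ Q(∛206), so x^2 + x + 1 remains irreducible over Q(∛206) and [Q(∛206, ω) : Q(∛206)] = 2. By the tower law, [Q(∛206, ω) : Q] = 3 · 2 = 6. (In fact Q(∛206, ω) is the splitting field of x^3 - 206 over Q.)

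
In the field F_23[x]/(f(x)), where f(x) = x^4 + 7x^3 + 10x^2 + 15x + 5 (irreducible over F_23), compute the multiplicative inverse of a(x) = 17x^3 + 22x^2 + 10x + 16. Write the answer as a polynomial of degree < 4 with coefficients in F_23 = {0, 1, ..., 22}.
a(x)^(-1) ≡ 5x^3 + 15x^2 + 10x + 17 (mod f(x))

Since f is irreducible over F_23, F_23[x]/(f) is a field and a(x) ≠ 0 has an inverse. Apply the extended Euclidean algorithm to f(x) and a(x) in F_23[x]: f(x) = (19x + 11)·a(x) + (15x^2 + 15x + 13);  a(x) = (18x + 8)·(15x^2 + 15x + 13) + (x + 4);  (15x^2 + 15x + 13) = (15x + 1)·(x + 4) + (9). The last nonzero remainder is the constant 9 = gcd(f, a) in F_23. Back-substituting through the division chain expresses 9 = s(x)·a(x) + t(x)·f(x) with s(x) ≡ 22x^3 + 20x^2 + 21x + 15 (mod f), so (22x^3 + 20x^2 + 21x + 15)·a(x) ≡ 9 (mod f). Multiplying by 9^(-1) ≡ 18 in F_23 gives a(x)^(-1) ≡ 18·(22x^3 + 20x^2 + 21x + 15) ≡ 5x^3 + 15x^2 + 10x + 17 (mod f). Check: (17x^3 + 22x^2 + 10x + 16)·(5x^3 + 15x^2 + 10x + 17) = 16x^6 + 20x^5 + 21x^4 + 3x^3 + x^2 + 8x + 19 ≡ 1 (mod x^4 + 7x^3 + 10x^2 + 15x + 5).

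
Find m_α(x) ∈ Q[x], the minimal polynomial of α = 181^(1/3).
m_α(x) = x^3 - 181

α satisfies α^3 = 181, so x^3 - 181 annihilates α. By the rational root test, a rational root p/q (in lowest terms) of x^3 - 181 would satisfy p^3 = 181 q^3, forcing q = 1 and p^3 = 181; but 181 is not a perfect cube, contradiction. A monic cubic over Q with no rational root is irreducible (any nontrivial factorization would include a linear factor). Hence x^3 - 181 is the minimal polynomial of α, and in particular [Q(α):Q] = 3.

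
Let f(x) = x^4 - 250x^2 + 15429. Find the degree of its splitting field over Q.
[K : Q] = 4

Solving the quadratic in x^2: x^2 = (250 ± √(250^2 - 4·15429))/2 = (250 ± √784)/2 = (250 ± 28)/2, giving x^2 = 139 or x^2 = 111. So f(x) = (x^2 - 139)(x^2 - 111) and the roots of f are ±√139, ±√111. Hence the splitting field is K = Q(√139, √111). Since 139 and 111 are distinct squarefree integers > 1, their product 15429 is not a perfect square, so √111 ∉ Q(√139). By the tower law [K:Q] = [Q(√139,√111):Q(√139)] · [Q(√139):Q] = 2 · 2 = 4.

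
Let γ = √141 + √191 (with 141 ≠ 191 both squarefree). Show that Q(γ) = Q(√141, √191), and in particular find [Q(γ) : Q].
[Q(γ) : Q] = 4 (equivalently, Q(γ) = Q(√141, √191))

Obviously Q(γ) ⊆ Q(√141, √191), and [Q(√141, √191):Q] = 4 (since 141, 191 are distinct squarefree integers > 1 with 26931 not a perfect square). To show equality we compute the minimal polynomial of γ. From γ = √141 + √191: γ^2 = 141 + 2√(26931) + 191 = 332 + 2√(26931), so γ^2 - 332 = 2√(26931); squaring, (γ^2 - 332)^2 = 4·26931, i.e. γ^4 - 664γ^2 + 110224 - 107724 = 0, i.e. γ^4 - 664γ^2 + 2500 = 0. So γ is a root of x^4 - 664x^2 + 2500. This polynomial is irreducible over Q: it has no rational root (each ±√141 ± √191 is irrational), and any factorization into two quadratics over Q would force √(26931) ∈ Q (pairing opposite roots) or √141, √191 ∈ Q (other pairings), all impossible. Hence [Q(γ):Q] = 4 = [Q(√141, √191):Q], so Q(γ) = Q(√141, √191).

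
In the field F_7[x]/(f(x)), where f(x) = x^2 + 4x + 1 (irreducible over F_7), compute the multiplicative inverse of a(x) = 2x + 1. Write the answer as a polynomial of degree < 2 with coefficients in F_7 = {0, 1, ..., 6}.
a(x)^(-1) ≡ 3x (mod f(x))

Since f is irreducible over F_7, F_7[x]/(f) is a field and a(x) ≠ 0 has an inverse. Apply the extended Euclidean algorithm to f(x) and a(x) in F_7[x]: f(x) = (4x)·a(x) + (1). The last nonzero remainder is the constant 1 = gcd(f, a) in F_7. Back-substituting through the division chain expresses 1 = s(x)·a(x) + t(x)·f(x) with s(x) ≡ 3x (mod f), so a(x)^(-1) ≡ s(x) = 3x (mod f). Check: (2x + 1)·(3x) = 6x^2 + 3x ≡ 1 (mod x^2 + 4x + 1).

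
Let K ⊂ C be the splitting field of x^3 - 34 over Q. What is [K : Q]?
[K : Q] = 6

The roots of x^3 - 34 are ∛34, ω∛34, ω^2∛34 where ω = e^(2πi/3) is a primitive cube root of unity, so K = Q(∛34, ω). Now [Q(∛34):Q] = 3 (since 34 is not a perfect cube, x^3 - 34 is irreducible) and [Q(ω):Q] = 2. Both 2 and 3 divide [K:Q], and [K:Q] ≤ 3·2 = 6, so [K:Q] = 6. (Equivalently: Q(∛34) ⊂ R but ω ∉ R, so [K : Q(∛34)] = 2.)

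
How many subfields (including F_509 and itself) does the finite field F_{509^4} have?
F_{509^4} has 3 subfields

The subfields of F_{p^n} are exactly the fields F_{p^d} for d | n (each is the fixed field of the unique index-d subgroup of Gal(F_{p^n}/F_p) ≅ Z/nZ). The divisors of n = 4 are {1, 2, 4}, giving 3 subfields: F_{509^1}, F_{509^2}, F_{509^4}.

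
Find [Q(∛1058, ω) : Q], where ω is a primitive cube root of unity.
[Q(∛1058, ω) : Q] = 6

[Q(∛1058):Q] = 3 (min poly x^3 - 1058, irreducible since 1058 is not a perfect cube). [Q(ω):Q] = 2 (min poly x^2 + x + 1). Since Q(∛1058) ⊂ R and ω ∉ R, we have ω ∉ Q(∛1058), so x^2 + x + 1 remains irreducible over Q(∛1058) and [Q(∛1058, ω) : Q(∛1058)] = 2. By the tower law, [Q(∛1058, ω) : Q] = 3 · 2 = 6. (In fact Q(∛1058, ω) is the splitting field of x^3 - 1058 over Q.)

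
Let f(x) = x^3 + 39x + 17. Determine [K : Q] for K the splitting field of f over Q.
[K : Q] = 6

By the rational root test, any rational root of the monic integer polynomial f(x) = x^3 + 39x + 17 must be an integer dividing the constant term 17, i.e. one of ±{1, 17}. Evaluating: f(1) = 57, f(-1) = -23, f(17) = 5593, f(-17) = -5559; none is 0, so f has no rational root and is therefore irreducible over Q (a cubic with no linear factor over a field is irreducible). For an irreducible cubic, the Galois group is A_3 or S_3 according as the discriminant disc(f) = -4a^3 - 27b^2 = -4·(39)^3 - 27·(17)^2 = -245079 is or is not a square in Q. Here disc(f) = -245079 is not a perfect square in Q, so the Galois group of f over Q is not contained in A_3 and must be all of S_3. The splitting field has degree |S_3| = 6 over Q, so [K : Q] = 6.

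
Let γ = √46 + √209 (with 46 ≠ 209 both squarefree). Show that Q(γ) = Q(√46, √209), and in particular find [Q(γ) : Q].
[Q(γ) : Q] = 4 (equivalently, Q(γ) = Q(√46, √209))

Obviously Q(γ) ⊆ Q(√46, √209), and [Q(√46, √209):Q] = 4 (since 46, 209 are distinct squarefree integers > 1 with 9614 not a perfect square). To show equality we compute the minimal polynomial of γ. From γ = √46 + √209: γ^2 = 46 + 2√(9614) + 209 = 255 + 2√(9614), so γ^2 - 255 = 2√(9614); squaring, (γ^2 - 255)^2 = 4·9614, i.e. γ^4 - 510γ^2 + 65025 - 38456 = 0, i.e. γ^4 - 510γ^2 + 26569 = 0. So γ is a root of x^4 - 510x^2 + 26569. This polynomial is irreducible over Q: it has no rational root (each ±√46 ± √209 is irrational), and any factorization into two quadratics over Q would force √(9614) ∈ Q (pairing opposite roots) or √46, √209 ∈ Q (other pairings), all impossible. Hence [Q(γ):Q] = 4 = [Q(√46, √209):Q], so Q(γ) = Q(√46, √209).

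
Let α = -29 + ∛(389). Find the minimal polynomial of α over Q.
m_α(x) = x^3 + 87x^2 + 2523x + 24000

Set β = α + 29 = ∛(389), so β^3 = 389. Then (α + 29)^3 - 389 = 0, i.e. α is a root of g(x) = (x + 29)^3 - 389 = x^3 + 87x^2 + 2523x + 24000. Since g(x) = h(x + 29) where h(x) = x^3 - 389, and h is irreducible over Q (because 389 is not a perfect cube, so h has no rational root, and a monic cubic with no rational root is irreducible), g is also irreducible (irreducibility is preserved under the substitution x → x + 29). Hence m_α(x) = x^3 + 87x^2 + 2523x + 24000.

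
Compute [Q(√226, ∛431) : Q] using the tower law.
[Q(√226, ∛431) : Q] = 6

Let L = Q(√226, ∛431). Since Q(√226) ⊂ L and [Q(√226):Q] = 2, the tower law gives 2 | [L:Q]. Likewise Q(∛431) ⊂ L with [Q(∛431):Q] = 3 (because 431 is not a perfect cube), so 3 | [L:Q]. As gcd(2,3) = 1, [L:Q] is divisible by 6. Conversely L is generated over Q by √226 and ∛431, so [L:Q] ≤ 2·3 = 6. Therefore [Q(√226, ∛431) : Q] = 6.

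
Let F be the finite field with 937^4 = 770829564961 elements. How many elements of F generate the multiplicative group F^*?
There are φ(770829564960) = 160207331328 primitive elements

F_q^* is cyclic of order q - 1 = 770829564960. A cyclic group of order m has exactly φ(m) generators. Here m = 770829564960 = 2^5 · 3^2 · 5 · 7 · 13 · 67 · 87797, so the number of primitive elements is φ(770829564960) = 160207331328.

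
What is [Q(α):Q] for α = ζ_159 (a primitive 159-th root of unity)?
[Q(α):Q] = 104

The minimal polynomial of ζ_159 over Q is the 159-th cyclotomic polynomial Φ_159(x), which is irreducible over Q and has degree φ(159) = 104. Hence [Q(α):Q] = φ(159) = 104.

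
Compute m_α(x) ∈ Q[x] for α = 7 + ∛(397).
m_α(x) = x^3 - 21x^2 + 147x - 740

Set β = α - 7 = ∛(397), so β^3 = 397. Then (α - 7)^3 - 397 = 0, i.e. α is a root of g(x) = (x - 7)^3 - 397 = x^3 - 21x^2 + 147x - 740. Since g(x) = h(x - 7) where h(x) = x^3 - 397, and h is irreducible over Q (because 397 is not a perfect cube, so h has no rational root, and a monic cubic with no rational root is irreducible), g is also irreducible (irreducibility is preserved under the substitution x → x - 7). Hence m_α(x) = x^3 - 21x^2 + 147x - 740.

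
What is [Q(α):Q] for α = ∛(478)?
[Q(α):Q] = 3

The minimal polynomial of α is x^3 - 478, irreducible over Q since 478 is not a perfect cube (so x^3 - 478 has no rational root). Hence [Q(α):Q] = deg(m_α) = 3.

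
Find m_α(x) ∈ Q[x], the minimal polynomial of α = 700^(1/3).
m_α(x) = x^3 - 700

α satisfies α^3 = 700, so x^3 - 700 annihilates α. By the rational root test, a rational root p/q (in lowest terms) of x^3 - 700 would satisfy p^3 = 700 q^3, forcing q = 1 and p^3 = 700; but 700 is not a perfect cube, contradiction. A monic cubic over Q with no rational root is irreducible (any nontrivial factorization would include a linear factor). Hence x^3 - 700 is the minimal polynomial of α, and in particular [Q(α):Q] = 3.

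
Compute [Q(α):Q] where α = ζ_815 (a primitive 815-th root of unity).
[Q(α):Q] = 648

The minimal polynomial of ζ_815 over Q is the 815-th cyclotomic polynomial Φ_815(x), which is irreducible over Q and has degree φ(815) = 648. Hence [Q(α):Q] = φ(815) = 648.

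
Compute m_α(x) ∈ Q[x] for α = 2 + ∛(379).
m_α(x) = x^3 - 6x^2 + 12x - 387

Set β = α - 2 = ∛(379), so β^3 = 379. Then (α - 2)^3 - 379 = 0, i.e. α is a root of g(x) = (x - 2)^3 - 379 = x^3 - 6x^2 + 12x - 387. Since g(x) = h(x - 2) where h(x) = x^3 - 379, and h is irreducible over Q (because 379 is not a perfect cube, so h has no rational root, and a monic cubic with no rational root is irreducible), g is also irreducible (irreducibility is preserved under the substitution x → x - 2). Hence m_α(x) = x^3 - 6x^2 + 12x - 387.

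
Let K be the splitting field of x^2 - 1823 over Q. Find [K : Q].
[K : Q] = 2

f(x) = x^2 - 1823 factors as (x - √1823)(x + √1823). The splitting field is K = Q(√1823). Since 1823 is squarefree and > 1, it is not a perfect square, so x^2 - 1823 is irreducible over Q and [Q(√1823) : Q] = 2. Hence [K : Q] = 2.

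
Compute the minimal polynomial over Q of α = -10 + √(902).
m_α(x) = x^2 + 20x - 802

From α + 10 = √(902), squaring gives (α + 10)^2 = 902, i.e. α^2 + 20α + 100 = 902, so α^2 + 20α - 802 = 0. The discriminant of x^2 + 20x - 802 is (20)^2 - 4·(-802) = 400 + 3208 = 3608, and 4·(902) is not a perfect square in Q since 902 is squarefree and ≠ 1. Hence x^2 + 20x - 802 is irreducible over Q and is the minimal polynomial of α.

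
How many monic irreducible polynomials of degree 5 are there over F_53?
There are 83639088 monic irreducible polynomials of degree 5 over F_53

Each element of F_{53^5} that lies in no proper subfield is a root of exactly one monic irreducible of degree 5 over F_53, and each such polynomial has 5 distinct roots in F_{53^5}. By Möbius inversion the count is N_53(5) = (1/5) Σ_{d|5} μ(5/d) · 53^d = (1/5)(μ(5)·53^1 + μ(1)·53^5) = 418195440/5 = 83639088.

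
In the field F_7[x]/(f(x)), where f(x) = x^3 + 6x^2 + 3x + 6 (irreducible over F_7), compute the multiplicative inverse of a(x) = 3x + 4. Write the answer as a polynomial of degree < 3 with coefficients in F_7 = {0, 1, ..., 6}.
a(x)^(-1) ≡ x^2 + 3 (mod f(x))

Since f is irreducible over F_7, F_7[x]/(f) is a field and a(x) ≠ 0 has an inverse. Apply the extended Euclidean algorithm to f(x) and a(x) in F_7[x]: f(x) = (5x^2 + 1)·a(x) + (2). The last nonzero remainder is the constant 2 = gcd(f, a) in F_7. Back-substituting through the division chain expresses 2 = s(x)·a(x) + t(x)·f(x) with s(x) ≡ 2x^2 + 6 (mod f), so (2x^2 + 6)·a(x) ≡ 2 (mod f). Multiplying by 2^(-1) ≡ 4 in F_7 gives a(x)^(-1) ≡ 4·(2x^2 + 6) ≡ x^2 + 3 (mod f). Check: (3x + 4)·(x^2 + 3) = 3x^3 + 4x^2 + 2x + 5 ≡ 1 (mod x^3 + 6x^2 + 3x + 6).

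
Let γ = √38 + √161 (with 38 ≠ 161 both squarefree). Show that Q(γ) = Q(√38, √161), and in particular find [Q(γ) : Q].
[Q(γ) : Q] = 4 (equivalently, Q(γ) = Q(√38, √161))

Obviously Q(γ) ⊆ Q(√38, √161), and [Q(√38, √161):Q] = 4 (since 38, 161 are distinct squarefree integers > 1 with 6118 not a perfect square). To show equality we compute the minimal polynomial of γ. From γ = √38 + √161: γ^2 = 38 + 2√(6118) + 161 = 199 + 2√(6118), so γ^2 - 199 = 2√(6118); squaring, (γ^2 - 199)^2 = 4·6118, i.e. γ^4 - 398γ^2 + 39601 - 24472 = 0, i.e. γ^4 - 398γ^2 + 15129 = 0. So γ is a root of x^4 - 398x^2 + 15129. This polynomial is irreducible over Q: it has no rational root (each ±√38 ± √161 is irrational), and any factorization into two quadratics over Q would force √(6118) ∈ Q (pairing opposite roots) or √38, √161 ∈ Q (other pairings), all impossible. Hence [Q(γ):Q] = 4 = [Q(√38, √161):Q], so Q(γ) = Q(√38, √161).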